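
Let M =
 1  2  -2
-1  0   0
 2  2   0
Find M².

[[-5, -2, -2], [-1, -2, 2], [0, 4, -4]]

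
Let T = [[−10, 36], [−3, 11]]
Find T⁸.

[[−764, 3060], [−255, 1021]]

tr T = 1 and det T = −2, so the characteristic polynomial is λ² − (1)λ + (−2) with roots 2 and −1.
Eigenvectors give P = [[3, 4], [1, 1]] with P⁻¹ = [[−1, 4], [1, −3]], and T = P·diag(2, −1)·P⁻¹.
Then T⁸ = P·diag(256, 1)·P⁻¹ = [[768, 4], [256, 1]] · [[−1, 4], [1, −3]] = [[−764, 3060], [−255, 1021]].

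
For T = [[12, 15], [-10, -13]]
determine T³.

[[78, 105], [-70, -97]]

tr T = -1 and det T = -6, so the characteristic polynomial is λ² − (-1)λ + (-6) with roots 2 and -3.
Eigenvectors give P = [[3, -1], [-2, 1]] with P⁻¹ = [[1, 1], [2, 3]], and T = P·diag(2, -3)·P⁻¹.
Then T³ = P·diag(8, -27)·P⁻¹ = [[24, 27], [-16, -27]] · [[1, 1], [2, 3]] = [[78, 105], [-70, -97]].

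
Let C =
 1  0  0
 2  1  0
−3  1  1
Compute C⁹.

[[1, 0, 0], [18, 1, 0], [45, 9, 1]]

C = I + N where N = [[0, 0, 0], [2, 0, 0], [−3, 1, 0]] is strictly lower-triangular, so N³ = 0.
(I + N)⁹ = I + 9·N + 36·N² = [[1, 0, 0], [18, 1, 0], [45, 9, 1]].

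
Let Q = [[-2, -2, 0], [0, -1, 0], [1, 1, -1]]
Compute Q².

[[4, 6, 0], [0, 1, 0], [-3, -4, 1]]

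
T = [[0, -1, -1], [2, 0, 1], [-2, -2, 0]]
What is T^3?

T^2 = [[0, 2, -1], [-2, -4, -2], [-4, 2, 0]]
T^3 = [[6, 2, 2], [-4, 6, -2], [4, 4, 6]]

[[6, 2, 2], [-4, 6, -2], [4, 4, 6]]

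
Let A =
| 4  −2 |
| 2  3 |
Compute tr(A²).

17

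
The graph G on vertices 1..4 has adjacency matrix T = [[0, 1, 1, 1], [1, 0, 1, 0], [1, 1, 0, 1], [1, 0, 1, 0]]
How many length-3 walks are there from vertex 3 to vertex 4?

The number of length-3 walks from vertex 3 to vertex 4 is entry (3,4) of T³, where T is the adjacency matrix.
T² = [[3, 1, 2, 1], [1, 2, 1, 2], [2, 1, 3, 1], [1, 2, 1, 2]]
T³ = [[4, 5, 5, 5], [5, 2, 5, 2], [5, 5, 4, 5], [5, 2, 5, 2]]

5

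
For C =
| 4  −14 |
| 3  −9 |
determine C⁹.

tr C = −5 and det C = 6, so the characteristic polynomial is λ² − (−5)λ + (6) with roots −3 and −2.
Eigenvectors give P = [[2, 7], [1, 3]] with P⁻¹ = [[−3, 7], [1, −2]], and C = P·diag(−3, −2)·P⁻¹.
Then C⁹ = P·diag(−19683, −512)·P⁻¹ = [[−39366, −3584], [−19683, −1536]] · [[−3, 7], [1, −2]] = [[114514, −268394], [57513, −134709]].

[[114514, −268394], [57513, −134709]]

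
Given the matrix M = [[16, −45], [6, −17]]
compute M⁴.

tr M = −1 and det M = −2, so the characteristic polynomial is λ² − (−1)λ + (−2) with roots −2 and 1.
Eigenvectors give P = [[5, −3], [2, −1]] with P⁻¹ = [[−1, 3], [−2, 5]], and M = P·diag(−2, 1)·P⁻¹.
Then M⁴ = P·diag(16, 1)·P⁻¹ = [[80, −3], [32, −1]] · [[−1, 3], [−2, 5]] = [[−74, 225], [−30, 91]].

[[−74, 225], [−30, 91]]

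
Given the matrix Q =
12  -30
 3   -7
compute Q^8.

tr Q = 5 and det Q = 6, so the characteristic polynomial is λ² − (5)λ + (6) with roots 2 and 3.
Eigenvectors give P = [[-3, -10], [-1, -3]] with P⁻¹ = [[3, -10], [-1, 3]], and Q = P·diag(2, 3)·P⁻¹.
Then Q^8 = P·diag(256, 6561)·P⁻¹ = [[-768, -65610], [-256, -19683]] · [[3, -10], [-1, 3]] = [[63306, -189150], [18915, -56489]].

[[63306, -189150], [18915, -56489]]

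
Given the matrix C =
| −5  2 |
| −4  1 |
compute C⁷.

[[−4373, 2186], [−4372, 2185]]

tr C = −4 and det C = 3, so the characteristic polynomial is λ² − (−4)λ + (3) with roots −3 and −1.
Eigenvectors give P = [[1, −1], [1, −2]] with P⁻¹ = [[2, −1], [1, −1]], and C = P·diag(−3, −1)·P⁻¹.
Then C⁷ = P·diag(−2187, −1)·P⁻¹ = [[−2187, 1], [−2187, 2]] · [[2, −1], [1, −1]] = [[−4373, 2186], [−4372, 2185]].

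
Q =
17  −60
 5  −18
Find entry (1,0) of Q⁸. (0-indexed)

tr Q = −1 and det Q = −6, so the characteristic polynomial is λ² − (−1)λ + (−6) with roots 2 and −3.
Eigenvectors give P = [[4, 3], [1, 1]] with P⁻¹ = [[1, −3], [−1, 4]], and Q = P·diag(2, −3)·P⁻¹.
Then Q⁸ = P·diag(256, 6561)·P⁻¹ = [[1024, 19683], [256, 6561]] · [[1, −3], [−1, 4]] = [[−18659, 75660], [−6305, 25476]].

−6305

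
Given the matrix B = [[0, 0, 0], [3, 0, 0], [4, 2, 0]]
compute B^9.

[[0, 0, 0], [0, 0, 0], [0, 0, 0]]

B is strictly triangular, hence nilpotent: B^3 = 0, so B^9 = 0.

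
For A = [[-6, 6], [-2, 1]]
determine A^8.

tr A = -5 and det A = 6, so the characteristic polynomial is λ² − (-5)λ + (6) with roots -3 and -2.
Eigenvectors give P = [[2, 3], [1, 2]] with P⁻¹ = [[2, -3], [-1, 2]], and A = P·diag(-3, -2)·P⁻¹.
Then A^8 = P·diag(6561, 256)·P⁻¹ = [[13122, 768], [6561, 512]] · [[2, -3], [-1, 2]] = [[25476, -37830], [12610, -18659]].

[[25476, -37830], [12610, -18659]]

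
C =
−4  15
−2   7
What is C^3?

[[−34, 105], [−14, 43]]

tr C = 3 and det C = 2, so the characteristic polynomial is λ² − (3)λ + (2) with roots 2 and 1.
Eigenvectors give P = [[−5, 3], [−2, 1]] with P⁻¹ = [[1, −3], [2, −5]], and C = P·diag(2, 1)·P⁻¹.
Then C^3 = P·diag(8, 1)·P⁻¹ = [[−40, 3], [−16, 1]] · [[1, −3], [2, −5]] = [[−34, 105], [−14, 43]].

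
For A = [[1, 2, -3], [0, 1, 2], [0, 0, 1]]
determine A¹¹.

[[1, 22, 187], [0, 1, 22], [0, 0, 1]]

A = I + N where N = [[0, 2, -3], [0, 0, 2], [0, 0, 0]] is strictly upper-triangular, so N³ = 0.
(I + N)¹¹ = I + 11·N + 55·N² = [[1, 22, 187], [0, 1, 22], [0, 0, 1]].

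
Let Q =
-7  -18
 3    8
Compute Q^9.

[[-1027, -3078], [513, 1538]]

tr Q = 1 and det Q = -2, so the characteristic polynomial is λ² − (1)λ + (-2) with roots -1 and 2.
Eigenvectors give P = [[-3, -2], [1, 1]] with P⁻¹ = [[-1, -2], [1, 3]], and Q = P·diag(-1, 2)·P⁻¹.
Then Q^9 = P·diag(-1, 512)·P⁻¹ = [[3, -1024], [-1, 512]] · [[-1, -2], [1, 3]] = [[-1027, -3078], [513, 1538]].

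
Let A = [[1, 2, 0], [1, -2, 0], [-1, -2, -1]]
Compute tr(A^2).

10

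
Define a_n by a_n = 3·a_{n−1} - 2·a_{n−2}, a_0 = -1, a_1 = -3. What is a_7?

With companion matrix M = [[3, -2], [1, 0]], [a_n, a_{n−1}]ᵀ = M·[a_{n−1}, a_{n−2}]ᵀ, so [a_7, a_6]ᵀ = M^6·[a_1, a_0]ᵀ.
M^6 = [[127, -126], [63, -62]], giving [a_7, a_6]ᵀ = [[-255], [-127]].

-255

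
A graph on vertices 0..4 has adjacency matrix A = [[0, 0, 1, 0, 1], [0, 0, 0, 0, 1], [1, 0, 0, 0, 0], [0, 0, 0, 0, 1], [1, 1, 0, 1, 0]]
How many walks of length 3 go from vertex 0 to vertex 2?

2

The number of length-3 walks from vertex 0 to vertex 2 is entry (0,2) of A³, where A is the adjacency matrix.
A² = [[2, 1, 0, 1, 0], [1, 1, 0, 1, 0], [0, 0, 1, 0, 1], [1, 1, 0, 1, 0], [0, 0, 1, 0, 3]]
A³ = [[0, 0, 2, 0, 4], [0, 0, 1, 0, 3], [2, 1, 0, 1, 0], [0, 0, 1, 0, 3], [4, 3, 0, 3, 0]]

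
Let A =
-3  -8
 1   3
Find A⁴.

[[1, 0], [0, 1]]

A² = I (check: tr A = 0 and det A = -1), so A⁴ = I since 4 is even.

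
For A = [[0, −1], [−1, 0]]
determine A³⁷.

A² = I (check: tr A = 0 and det A = −1), so A³⁷ = A since 37 is odd.

[[0, −1], [−1, 0]]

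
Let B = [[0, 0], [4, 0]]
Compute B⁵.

[[0, 0], [0, 0]]

B is strictly triangular, hence nilpotent: B² = 0, so B⁵ = 0.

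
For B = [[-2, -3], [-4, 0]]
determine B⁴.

B² = [[16, 6], [8, 12]]
B³ = [[-56, -48], [-64, -24]]
B⁴ = [[304, 168], [224, 192]]

[[304, 168], [224, 192]]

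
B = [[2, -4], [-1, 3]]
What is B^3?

[[36, -92], [-23, 59]]

B^2 = [[8, -20], [-5, 13]]
B^3 = [[36, -92], [-23, 59]]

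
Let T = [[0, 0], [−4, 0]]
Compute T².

[[0, 0], [0, 0]]

T is strictly triangular, hence nilpotent: T² = 0, so T² = 0.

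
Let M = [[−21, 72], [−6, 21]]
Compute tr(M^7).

tr M = 0 and det M = −9, so the characteristic polynomial is λ² − (0)λ + (−9) with roots 3 and −3.
Eigenvectors give P = [[3, 4], [1, 1]] with P⁻¹ = [[−1, 4], [1, −3]], and M = P·diag(3, −3)·P⁻¹.
Then M^7 = P·diag(2187, −2187)·P⁻¹ = [[6561, −8748], [2187, −2187]] · [[−1, 4], [1, −3]] = [[−15309, 52488], [−4374, 15309]].

0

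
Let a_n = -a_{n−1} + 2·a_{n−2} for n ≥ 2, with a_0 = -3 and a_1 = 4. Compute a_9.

With companion matrix Q = [[-1, 2], [1, 0]], [a_n, a_{n−1}]ᵀ = Q·[a_{n−1}, a_{n−2}]ᵀ, so [a_9, a_8]ᵀ = Q⁸·[a_1, a_0]ᵀ.
Q⁸ = [[171, -170], [-85, 86]], giving [a_9, a_8]ᵀ = [[1194], [-598]].

1194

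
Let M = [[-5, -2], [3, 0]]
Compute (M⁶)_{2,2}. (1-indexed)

-1266

tr M = -5 and det M = 6, so the characteristic polynomial is λ² − (-5)λ + (6) with roots -3 and -2.
Eigenvectors give P = [[-1, -2], [1, 3]] with P⁻¹ = [[-3, -2], [1, 1]], and M = P·diag(-3, -2)·P⁻¹.
Then M⁶ = P·diag(729, 64)·P⁻¹ = [[-729, -128], [729, 192]] · [[-3, -2], [1, 1]] = [[2059, 1330], [-1995, -1266]].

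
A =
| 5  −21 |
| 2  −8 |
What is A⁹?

[[3065, −10731], [1022, −3578]]

tr A = −3 and det A = 2, so the characteristic polynomial is λ² − (−3)λ + (2) with roots −1 and −2.
Eigenvectors give P = [[7, 3], [2, 1]] with P⁻¹ = [[1, −3], [−2, 7]], and A = P·diag(−1, −2)·P⁻¹.
Then A⁹ = P·diag(−1, −512)·P⁻¹ = [[−7, −1536], [−2, −512]] · [[1, −3], [−2, 7]] = [[3065, −10731], [1022, −3578]].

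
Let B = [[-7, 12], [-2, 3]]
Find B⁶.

tr B = -4 and det B = 3, so the characteristic polynomial is λ² − (-4)λ + (3) with roots -3 and -1.
Eigenvectors give P = [[3, 2], [1, 1]] with P⁻¹ = [[1, -2], [-1, 3]], and B = P·diag(-3, -1)·P⁻¹.
Then B⁶ = P·diag(729, 1)·P⁻¹ = [[2187, 2], [729, 1]] · [[1, -2], [-1, 3]] = [[2185, -4368], [728, -1455]].

[[2185, -4368], [728, -1455]]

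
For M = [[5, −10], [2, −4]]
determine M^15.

[[5, −10], [2, −4]]

M² = M (a projection; rank 1, trace 1), so M^15 = M.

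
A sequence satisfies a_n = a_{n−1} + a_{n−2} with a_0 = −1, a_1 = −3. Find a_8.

−76

With companion matrix T = [[1, 1], [1, 0]], [a_n, a_{n−1}]ᵀ = T·[a_{n−1}, a_{n−2}]ᵀ, so [a_8, a_7]ᵀ = T⁷·[a_1, a_0]ᵀ.
T⁷ = [[21, 13], [13, 8]], giving [a_8, a_7]ᵀ = [[−76], [−47]].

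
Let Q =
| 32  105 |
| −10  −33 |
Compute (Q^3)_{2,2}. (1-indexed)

−237

tr Q = −1 and det Q = −6, so the characteristic polynomial is λ² − (−1)λ + (−6) with roots 2 and −3.
Eigenvectors give P = [[7, −3], [−2, 1]] with P⁻¹ = [[1, 3], [2, 7]], and Q = P·diag(2, −3)·P⁻¹.
Then Q^3 = P·diag(8, −27)·P⁻¹ = [[56, 81], [−16, −27]] · [[1, 3], [2, 7]] = [[218, 735], [−70, −237]].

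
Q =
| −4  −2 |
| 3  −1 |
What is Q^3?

Q^2 = [[10, 10], [−15, −5]]
Q^3 = [[−10, −30], [45, 35]]

[[−10, −30], [45, 35]]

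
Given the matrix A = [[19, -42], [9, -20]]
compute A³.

[[55, -126], [27, -62]]

tr A = -1 and det A = -2, so the characteristic polynomial is λ² − (-1)λ + (-2) with roots -2 and 1.
Eigenvectors give P = [[2, 7], [1, 3]] with P⁻¹ = [[-3, 7], [1, -2]], and A = P·diag(-2, 1)·P⁻¹.
Then A³ = P·diag(-8, 1)·P⁻¹ = [[-16, 7], [-8, 3]] · [[-3, 7], [1, -2]] = [[55, -126], [27, -62]].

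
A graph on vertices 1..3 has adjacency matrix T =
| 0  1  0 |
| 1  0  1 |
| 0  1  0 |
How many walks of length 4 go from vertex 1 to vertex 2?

The number of length-4 walks from vertex 1 to vertex 2 is entry (1,2) of T^4, where T is the adjacency matrix.
T^2 = [[1, 0, 1], [0, 2, 0], [1, 0, 1]]
T^3 = [[0, 2, 0], [2, 0, 2], [0, 2, 0]]
T^4 = [[2, 0, 2], [0, 4, 0], [2, 0, 2]]

0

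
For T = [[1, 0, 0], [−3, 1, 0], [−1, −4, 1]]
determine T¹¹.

[[1, 0, 0], [−33, 1, 0], [649, −44, 1]]

T = I + N where N = [[0, 0, 0], [−3, 0, 0], [−1, −4, 0]] is strictly lower-triangular, so N³ = 0.
(I + N)¹¹ = I + 11·N + 55·N² = [[1, 0, 0], [−33, 1, 0], [649, −44, 1]].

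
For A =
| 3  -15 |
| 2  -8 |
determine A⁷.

[[10167, -30885], [4118, -12482]]

tr A = -5 and det A = 6, so the characteristic polynomial is λ² − (-5)λ + (6) with roots -2 and -3.
Eigenvectors give P = [[3, -5], [1, -2]] with P⁻¹ = [[2, -5], [1, -3]], and A = P·diag(-2, -3)·P⁻¹.
Then A⁷ = P·diag(-128, -2187)·P⁻¹ = [[-384, 10935], [-128, 4374]] · [[2, -5], [1, -3]] = [[10167, -30885], [4118, -12482]].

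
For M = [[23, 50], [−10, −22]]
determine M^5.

[[1343, 2750], [−550, −1132]]

tr M = 1 and det M = −6, so the characteristic polynomial is λ² − (1)λ + (−6) with roots −2 and 3.
Eigenvectors give P = [[−2, −5], [1, 2]] with P⁻¹ = [[2, 5], [−1, −2]], and M = P·diag(−2, 3)·P⁻¹.
Then M^5 = P·diag(−32, 243)·P⁻¹ = [[64, −1215], [−32, 486]] · [[2, 5], [−1, −2]] = [[1343, 2750], [−550, −1132]].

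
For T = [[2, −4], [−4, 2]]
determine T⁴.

T² = [[20, −16], [−16, 20]]
T³ = [[104, −112], [−112, 104]]
T⁴ = [[656, −640], [−640, 656]]

[[656, −640], [−640, 656]]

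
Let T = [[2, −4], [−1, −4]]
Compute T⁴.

T² = [[8, 8], [2, 20]]
T³ = [[8, −64], [−16, −88]]
T⁴ = [[80, 224], [56, 416]]

[[80, 224], [56, 416]]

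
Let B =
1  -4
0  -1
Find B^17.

[[1, -4], [0, -1]]

B² = I (check: tr B = 0 and det B = -1), so B^17 = B since 17 is odd.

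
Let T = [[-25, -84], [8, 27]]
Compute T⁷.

tr T = 2 and det T = -3, so the characteristic polynomial is λ² − (2)λ + (-3) with roots -1 and 3.
Eigenvectors give P = [[7, -3], [-2, 1]] with P⁻¹ = [[1, 3], [2, 7]], and T = P·diag(-1, 3)·P⁻¹.
Then T⁷ = P·diag(-1, 2187)·P⁻¹ = [[-7, -6561], [2, 2187]] · [[1, 3], [2, 7]] = [[-13129, -45948], [4376, 15315]].

[[-13129, -45948], [4376, 15315]]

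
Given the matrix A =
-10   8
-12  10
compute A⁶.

tr A = 0 and det A = -4, so the characteristic polynomial is λ² − (0)λ + (-4) with roots 2 and -2.
Eigenvectors give P = [[-2, 1], [-3, 1]] with P⁻¹ = [[1, -1], [3, -2]], and A = P·diag(2, -2)·P⁻¹.
Then A⁶ = P·diag(64, 64)·P⁻¹ = [[-128, 64], [-192, 64]] · [[1, -1], [3, -2]] = [[64, 0], [0, 64]].

[[64, 0], [0, 64]]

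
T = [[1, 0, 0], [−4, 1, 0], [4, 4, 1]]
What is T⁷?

T = I + N where N = [[0, 0, 0], [−4, 0, 0], [4, 4, 0]] is strictly lower-triangular, so N³ = 0.
(I + N)⁷ = I + 7·N + 21·N² = [[1, 0, 0], [−28, 1, 0], [−308, 28, 1]].

[[1, 0, 0], [−28, 1, 0], [−308, 28, 1]]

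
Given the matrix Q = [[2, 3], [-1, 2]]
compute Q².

[[1, 12], [-4, 1]]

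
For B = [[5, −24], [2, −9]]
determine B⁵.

[[725, −2904], [242, −969]]

tr B = −4 and det B = 3, so the characteristic polynomial is λ² − (−4)λ + (3) with roots −1 and −3.
Eigenvectors give P = [[−4, −3], [−1, −1]] with P⁻¹ = [[−1, 3], [1, −4]], and B = P·diag(−1, −3)·P⁻¹.
Then B⁵ = P·diag(−1, −243)·P⁻¹ = [[4, 729], [1, 243]] · [[−1, 3], [1, −4]] = [[725, −2904], [242, −969]].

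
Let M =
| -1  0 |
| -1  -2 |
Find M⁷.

tr M = -3 and det M = 2, so the characteristic polynomial is λ² − (-3)λ + (2) with roots -2 and -1.
Eigenvectors give P = [[0, -1], [1, 1]] with P⁻¹ = [[1, 1], [-1, 0]], and M = P·diag(-2, -1)·P⁻¹.
Then M⁷ = P·diag(-128, -1)·P⁻¹ = [[0, 1], [-128, -1]] · [[1, 1], [-1, 0]] = [[-1, 0], [-127, -128]].

[[-1, 0], [-127, -128]]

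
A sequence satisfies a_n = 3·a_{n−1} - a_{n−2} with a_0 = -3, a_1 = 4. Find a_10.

34812

With companion matrix T = [[3, -1], [1, 0]], [a_n, a_{n−1}]ᵀ = T·[a_{n−1}, a_{n−2}]ᵀ, so [a_10, a_9]ᵀ = T⁹·[a_1, a_0]ᵀ.
T⁹ = [[6765, -2584], [2584, -987]], giving [a_10, a_9]ᵀ = [[34812], [13297]].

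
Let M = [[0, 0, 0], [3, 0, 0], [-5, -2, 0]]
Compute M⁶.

M is strictly triangular, hence nilpotent: M³ = 0, so M⁶ = 0.

[[0, 0, 0], [0, 0, 0], [0, 0, 0]]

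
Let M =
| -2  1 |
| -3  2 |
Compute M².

[[1, 0], [0, 1]]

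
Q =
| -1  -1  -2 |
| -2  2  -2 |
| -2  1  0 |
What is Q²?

[[7, -3, 4], [2, 4, 0], [0, 4, 2]]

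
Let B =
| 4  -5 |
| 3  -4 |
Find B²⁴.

[[1, 0], [0, 1]]

B² = I (check: tr B = 0 and det B = -1), so B²⁴ = I since 24 is even.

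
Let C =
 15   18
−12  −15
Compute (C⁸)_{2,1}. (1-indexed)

0

tr C = 0 and det C = −9, so the characteristic polynomial is λ² − (0)λ + (−9) with roots 3 and −3.
Eigenvectors give P = [[3, 1], [−2, −1]] with P⁻¹ = [[1, 1], [−2, −3]], and C = P·diag(3, −3)·P⁻¹.
Then C⁸ = P·diag(6561, 6561)·P⁻¹ = [[19683, 6561], [−13122, −6561]] · [[1, 1], [−2, −3]] = [[6561, 0], [0, 6561]].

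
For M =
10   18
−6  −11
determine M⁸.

[[−764, −1530], [510, 1021]]

tr M = −1 and det M = −2, so the characteristic polynomial is λ² − (−1)λ + (−2) with roots 1 and −2.
Eigenvectors give P = [[−2, −3], [1, 2]] with P⁻¹ = [[−2, −3], [1, 2]], and M = P·diag(1, −2)·P⁻¹.
Then M⁸ = P·diag(1, 256)·P⁻¹ = [[−2, −768], [1, 512]] · [[−2, −3], [1, 2]] = [[−764, −1530], [510, 1021]].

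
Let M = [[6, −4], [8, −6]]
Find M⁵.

tr M = 0 and det M = −4, so the characteristic polynomial is λ² − (0)λ + (−4) with roots −2 and 2.
Eigenvectors give P = [[1, −1], [2, −1]] with P⁻¹ = [[−1, 1], [−2, 1]], and M = P·diag(−2, 2)·P⁻¹.
Then M⁵ = P·diag(−32, 32)·P⁻¹ = [[−32, −32], [−64, −32]] · [[−1, 1], [−2, 1]] = [[96, −64], [128, −96]].

[[96, −64], [128, −96]]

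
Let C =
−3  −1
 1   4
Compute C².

[[8, −1], [1, 15]]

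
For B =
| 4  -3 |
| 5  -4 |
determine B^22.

B² = I (check: tr B = 0 and det B = -1), so B^22 = I since 22 is even.

[[1, 0], [0, 1]]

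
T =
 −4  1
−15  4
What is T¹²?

[[1, 0], [0, 1]]

T² = I (check: tr T = 0 and det T = −1), so T¹² = I since 12 is even.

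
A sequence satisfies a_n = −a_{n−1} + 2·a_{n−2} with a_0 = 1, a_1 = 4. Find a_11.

2050

With companion matrix A = [[−1, 2], [1, 0]], [a_n, a_{n−1}]ᵀ = A·[a_{n−1}, a_{n−2}]ᵀ, so [a_11, a_10]ᵀ = A¹⁰·[a_1, a_0]ᵀ.
A¹⁰ = [[683, −682], [−341, 342]], giving [a_11, a_10]ᵀ = [[2050], [−1022]].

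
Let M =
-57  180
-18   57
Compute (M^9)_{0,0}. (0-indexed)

tr M = 0 and det M = -9, so the characteristic polynomial is λ² − (0)λ + (-9) with roots -3 and 3.
Eigenvectors give P = [[10, 3], [3, 1]] with P⁻¹ = [[1, -3], [-3, 10]], and M = P·diag(-3, 3)·P⁻¹.
Then M^9 = P·diag(-19683, 19683)·P⁻¹ = [[-196830, 59049], [-59049, 19683]] · [[1, -3], [-3, 10]] = [[-373977, 1180980], [-118098, 373977]].

-373977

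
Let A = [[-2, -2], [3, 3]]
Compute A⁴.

[[-2, -2], [3, 3]]

A² = A (a projection; rank 1, trace 1), so A⁴ = A.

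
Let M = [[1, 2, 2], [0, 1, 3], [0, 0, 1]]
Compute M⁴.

M = I + N where N = [[0, 2, 2], [0, 0, 3], [0, 0, 0]] is strictly upper-triangular, so N³ = 0.
(I + N)⁴ = I + 4·N + 6·N² = [[1, 8, 44], [0, 1, 12], [0, 0, 1]].

[[1, 8, 44], [0, 1, 12], [0, 0, 1]]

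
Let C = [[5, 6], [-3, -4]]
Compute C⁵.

[[65, 66], [-33, -34]]

tr C = 1 and det C = -2, so the characteristic polynomial is λ² − (1)λ + (-2) with roots 2 and -1.
Eigenvectors give P = [[-2, -1], [1, 1]] with P⁻¹ = [[-1, -1], [1, 2]], and C = P·diag(2, -1)·P⁻¹.
Then C⁵ = P·diag(32, -1)·P⁻¹ = [[-64, 1], [32, -1]] · [[-1, -1], [1, 2]] = [[65, 66], [-33, -34]].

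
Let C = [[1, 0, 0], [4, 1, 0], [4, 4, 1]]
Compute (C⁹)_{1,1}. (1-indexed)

C = I + N where N = [[0, 0, 0], [4, 0, 0], [4, 4, 0]] is strictly lower-triangular, so N³ = 0.
(I + N)⁹ = I + 9·N + 36·N² = [[1, 0, 0], [36, 1, 0], [612, 36, 1]].

1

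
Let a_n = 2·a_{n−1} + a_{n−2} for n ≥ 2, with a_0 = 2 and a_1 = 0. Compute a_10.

1970

With companion matrix C = [[2, 1], [1, 0]], [a_n, a_{n−1}]ᵀ = C·[a_{n−1}, a_{n−2}]ᵀ, so [a_10, a_9]ᵀ = C⁹·[a_1, a_0]ᵀ.
C⁹ = [[2378, 985], [985, 408]], giving [a_10, a_9]ᵀ = [[1970], [816]].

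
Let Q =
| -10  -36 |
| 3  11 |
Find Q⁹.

tr Q = 1 and det Q = -2, so the characteristic polynomial is λ² − (1)λ + (-2) with roots -1 and 2.
Eigenvectors give P = [[4, -3], [-1, 1]] with P⁻¹ = [[1, 3], [1, 4]], and Q = P·diag(-1, 2)·P⁻¹.
Then Q⁹ = P·diag(-1, 512)·P⁻¹ = [[-4, -1536], [1, 512]] · [[1, 3], [1, 4]] = [[-1540, -6156], [513, 2051]].

[[-1540, -6156], [513, 2051]]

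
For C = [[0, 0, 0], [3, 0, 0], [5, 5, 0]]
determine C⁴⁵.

C is strictly triangular, hence nilpotent: C³ = 0, so C⁴⁵ = 0.

[[0, 0, 0], [0, 0, 0], [0, 0, 0]]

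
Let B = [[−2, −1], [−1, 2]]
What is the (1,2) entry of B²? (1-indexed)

0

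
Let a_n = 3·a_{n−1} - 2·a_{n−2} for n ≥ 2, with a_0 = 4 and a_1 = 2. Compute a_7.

With companion matrix C = [[3, -2], [1, 0]], [a_n, a_{n−1}]ᵀ = C·[a_{n−1}, a_{n−2}]ᵀ, so [a_7, a_6]ᵀ = C⁶·[a_1, a_0]ᵀ.
C⁶ = [[127, -126], [63, -62]], giving [a_7, a_6]ᵀ = [[-250], [-122]].

-250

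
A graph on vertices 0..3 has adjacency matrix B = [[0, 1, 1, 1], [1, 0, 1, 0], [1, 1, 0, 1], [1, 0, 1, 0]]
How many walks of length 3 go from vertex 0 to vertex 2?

5

The number of length-3 walks from vertex 0 to vertex 2 is entry (0,2) of B³, where B is the adjacency matrix.
B² = [[3, 1, 2, 1], [1, 2, 1, 2], [2, 1, 3, 1], [1, 2, 1, 2]]
B³ = [[4, 5, 5, 5], [5, 2, 5, 2], [5, 5, 4, 5], [5, 2, 5, 2]]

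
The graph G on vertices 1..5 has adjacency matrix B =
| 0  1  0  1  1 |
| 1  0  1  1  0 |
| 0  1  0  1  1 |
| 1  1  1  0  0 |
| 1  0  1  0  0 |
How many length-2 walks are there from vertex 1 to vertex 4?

The number of length-2 walks from vertex 1 to vertex 4 is entry (1,4) of B², where B is the adjacency matrix.
B² = [[3, 1, 3, 1, 0], [1, 3, 1, 2, 2], [3, 1, 3, 1, 0], [1, 2, 1, 3, 2], [0, 2, 0, 2, 2]]

1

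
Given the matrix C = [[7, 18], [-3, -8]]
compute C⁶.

tr C = -1 and det C = -2, so the characteristic polynomial is λ² − (-1)λ + (-2) with roots 1 and -2.
Eigenvectors give P = [[-3, 2], [1, -1]] with P⁻¹ = [[-1, -2], [-1, -3]], and C = P·diag(1, -2)·P⁻¹.
Then C⁶ = P·diag(1, 64)·P⁻¹ = [[-3, 128], [1, -64]] · [[-1, -2], [-1, -3]] = [[-125, -378], [63, 190]].

[[-125, -378], [63, 190]]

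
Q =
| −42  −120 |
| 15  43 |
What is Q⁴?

[[−504, −1560], [195, 601]]

tr Q = 1 and det Q = −6, so the characteristic polynomial is λ² − (1)λ + (−6) with roots 3 and −2.
Eigenvectors give P = [[−8, −3], [3, 1]] with P⁻¹ = [[1, 3], [−3, −8]], and Q = P·diag(3, −2)·P⁻¹.
Then Q⁴ = P·diag(81, 16)·P⁻¹ = [[−648, −48], [243, 16]] · [[1, 3], [−3, −8]] = [[−504, −1560], [195, 601]].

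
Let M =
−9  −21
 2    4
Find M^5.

tr M = −5 and det M = 6, so the characteristic polynomial is λ² − (−5)λ + (6) with roots −2 and −3.
Eigenvectors give P = [[−3, 7], [1, −2]] with P⁻¹ = [[2, 7], [1, 3]], and M = P·diag(−2, −3)·P⁻¹.
Then M^5 = P·diag(−32, −243)·P⁻¹ = [[96, −1701], [−32, 486]] · [[2, 7], [1, 3]] = [[−1509, −4431], [422, 1234]].

[[−1509, −4431], [422, 1234]]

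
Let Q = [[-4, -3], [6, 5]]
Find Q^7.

[[-130, -129], [258, 257]]

tr Q = 1 and det Q = -2, so the characteristic polynomial is λ² − (1)λ + (-2) with roots -1 and 2.
Eigenvectors give P = [[1, 1], [-1, -2]] with P⁻¹ = [[2, 1], [-1, -1]], and Q = P·diag(-1, 2)·P⁻¹.
Then Q^7 = P·diag(-1, 128)·P⁻¹ = [[-1, 128], [1, -256]] · [[2, 1], [-1, -1]] = [[-130, -129], [258, 257]].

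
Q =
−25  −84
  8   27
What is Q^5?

[[−1465, −5124], [488, 1707]]

tr Q = 2 and det Q = −3, so the characteristic polynomial is λ² − (2)λ + (−3) with roots 3 and −1.
Eigenvectors give P = [[−3, 7], [1, −2]] with P⁻¹ = [[2, 7], [1, 3]], and Q = P·diag(3, −1)·P⁻¹.
Then Q^5 = P·diag(243, −1)·P⁻¹ = [[−729, −7], [243, 2]] · [[2, 7], [1, 3]] = [[−1465, −5124], [488, 1707]].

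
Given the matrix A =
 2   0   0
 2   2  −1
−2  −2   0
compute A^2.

[[4, 0, 0], [10, 6, −2], [−8, −4, 2]]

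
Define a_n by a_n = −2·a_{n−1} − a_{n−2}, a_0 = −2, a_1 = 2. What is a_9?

2

With companion matrix Q = [[−2, −1], [1, 0]], [a_n, a_{n−1}]ᵀ = Q·[a_{n−1}, a_{n−2}]ᵀ, so [a_9, a_8]ᵀ = Q^8·[a_1, a_0]ᵀ.
Q^8 = [[9, 8], [−8, −7]], giving [a_9, a_8]ᵀ = [[2], [−2]].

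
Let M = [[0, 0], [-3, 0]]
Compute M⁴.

[[0, 0], [0, 0]]

M is strictly triangular, hence nilpotent: M² = 0, so M⁴ = 0.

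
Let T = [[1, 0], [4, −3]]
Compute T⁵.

[[1, 0], [244, −243]]

tr T = −2 and det T = −3, so the characteristic polynomial is λ² − (−2)λ + (−3) with roots −3 and 1.
Eigenvectors give P = [[0, −1], [−1, −1]] with P⁻¹ = [[1, −1], [−1, 0]], and T = P·diag(−3, 1)·P⁻¹.
Then T⁵ = P·diag(−243, 1)·P⁻¹ = [[0, −1], [243, −1]] · [[1, −1], [−1, 0]] = [[1, 0], [244, −243]].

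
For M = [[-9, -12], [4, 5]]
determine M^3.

[[-105, -156], [52, 77]]

tr M = -4 and det M = 3, so the characteristic polynomial is λ² − (-4)λ + (3) with roots -3 and -1.
Eigenvectors give P = [[-2, -3], [1, 2]] with P⁻¹ = [[-2, -3], [1, 2]], and M = P·diag(-3, -1)·P⁻¹.
Then M^3 = P·diag(-27, -1)·P⁻¹ = [[54, 3], [-27, -2]] · [[-2, -3], [1, 2]] = [[-105, -156], [52, 77]].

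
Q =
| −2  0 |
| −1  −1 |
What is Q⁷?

tr Q = −3 and det Q = 2, so the characteristic polynomial is λ² − (−3)λ + (2) with roots −2 and −1.
Eigenvectors give P = [[−1, 0], [−1, −1]] with P⁻¹ = [[−1, 0], [1, −1]], and Q = P·diag(−2, −1)·P⁻¹.
Then Q⁷ = P·diag(−128, −1)·P⁻¹ = [[128, 0], [128, 1]] · [[−1, 0], [1, −1]] = [[−128, 0], [−127, −1]].

[[−128, 0], [−127, −1]]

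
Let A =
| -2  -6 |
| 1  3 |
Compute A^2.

[[-2, -6], [1, 3]]

A² = A (a projection; rank 1, trace 1), so A^2 = A.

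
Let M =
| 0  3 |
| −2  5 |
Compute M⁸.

tr M = 5 and det M = 6, so the characteristic polynomial is λ² − (5)λ + (6) with roots 3 and 2.
Eigenvectors give P = [[1, 3], [1, 2]] with P⁻¹ = [[−2, 3], [1, −1]], and M = P·diag(3, 2)·P⁻¹.
Then M⁸ = P·diag(6561, 256)·P⁻¹ = [[6561, 768], [6561, 512]] · [[−2, 3], [1, −1]] = [[−12354, 18915], [−12610, 19171]].

[[−12354, 18915], [−12610, 19171]]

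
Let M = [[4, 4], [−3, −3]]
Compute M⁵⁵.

[[4, 4], [−3, −3]]

M² = M (a projection; rank 1, trace 1), so M⁵⁵ = M.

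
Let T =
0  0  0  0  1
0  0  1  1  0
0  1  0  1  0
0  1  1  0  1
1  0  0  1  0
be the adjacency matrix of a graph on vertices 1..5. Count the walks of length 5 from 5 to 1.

The number of length-5 walks from vertex 5 to vertex 1 is entry (5,1) of T^5, where T is the adjacency matrix.
T^2 = [[1, 0, 0, 1, 0], [0, 2, 1, 1, 1], [0, 1, 2, 1, 1], [1, 1, 1, 3, 0], [0, 1, 1, 0, 2]]
T^3 = [[0, 1, 1, 0, 2], [1, 2, 3, 4, 1], [1, 3, 2, 4, 1], [0, 4, 4, 2, 4], [2, 1, 1, 4, 0]]
T^4 = [[2, 1, 1, 4, 0], [1, 7, 6, 6, 5], [1, 6, 7, 6, 5], [4, 6, 6, 12, 2], [0, 5, 5, 2, 6]]
T^5 = [[0, 5, 5, 2, 6], [5, 12, 13, 18, 7], [5, 13, 12, 18, 7], [2, 18, 18, 14, 16], [6, 7, 7, 16, 2]]

6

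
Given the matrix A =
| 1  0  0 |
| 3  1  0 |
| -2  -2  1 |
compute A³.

A = I + N where N = [[0, 0, 0], [3, 0, 0], [-2, -2, 0]] is strictly lower-triangular, so N³ = 0.
(I + N)³ = I + 3·N + 3·N² = [[1, 0, 0], [9, 1, 0], [-24, -6, 1]].

[[1, 0, 0], [9, 1, 0], [-24, -6, 1]]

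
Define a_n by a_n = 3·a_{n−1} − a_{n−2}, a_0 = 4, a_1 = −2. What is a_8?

−3482

With companion matrix A = [[3, −1], [1, 0]], [a_n, a_{n−1}]ᵀ = A·[a_{n−1}, a_{n−2}]ᵀ, so [a_8, a_7]ᵀ = A⁷·[a_1, a_0]ᵀ.
A⁷ = [[987, −377], [377, −144]], giving [a_8, a_7]ᵀ = [[−3482], [−1330]].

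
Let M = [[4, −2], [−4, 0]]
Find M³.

[[128, −48], [−96, 32]]

M² = [[24, −8], [−16, 8]]
M³ = [[128, −48], [−96, 32]]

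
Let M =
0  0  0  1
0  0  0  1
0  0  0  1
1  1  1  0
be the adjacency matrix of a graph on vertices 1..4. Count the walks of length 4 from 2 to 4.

The number of length-4 walks from vertex 2 to vertex 4 is entry (2,4) of M⁴, where M is the adjacency matrix.
M² = [[1, 1, 1, 0], [1, 1, 1, 0], [1, 1, 1, 0], [0, 0, 0, 3]]
M³ = [[0, 0, 0, 3], [0, 0, 0, 3], [0, 0, 0, 3], [3, 3, 3, 0]]
M⁴ = [[3, 3, 3, 0], [3, 3, 3, 0], [3, 3, 3, 0], [0, 0, 0, 9]]

0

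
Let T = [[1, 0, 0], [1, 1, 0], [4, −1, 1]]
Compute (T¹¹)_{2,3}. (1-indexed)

T = I + N where N = [[0, 0, 0], [1, 0, 0], [4, −1, 0]] is strictly lower-triangular, so N³ = 0.
(I + N)¹¹ = I + 11·N + 55·N² = [[1, 0, 0], [11, 1, 0], [−11, −11, 1]].

0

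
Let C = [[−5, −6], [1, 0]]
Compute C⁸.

tr C = −5 and det C = 6, so the characteristic polynomial is λ² − (−5)λ + (6) with roots −2 and −3.
Eigenvectors give P = [[−2, −3], [1, 1]] with P⁻¹ = [[1, 3], [−1, −2]], and C = P·diag(−2, −3)·P⁻¹.
Then C⁸ = P·diag(256, 6561)·P⁻¹ = [[−512, −19683], [256, 6561]] · [[1, 3], [−1, −2]] = [[19171, 37830], [−6305, −12354]].

[[19171, 37830], [−6305, −12354]]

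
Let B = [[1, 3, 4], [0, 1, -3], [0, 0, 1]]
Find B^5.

B = I + N where N = [[0, 3, 4], [0, 0, -3], [0, 0, 0]] is strictly upper-triangular, so N^3 = 0.
(I + N)^5 = I + 5·N + 10·N^2 = [[1, 15, -70], [0, 1, -15], [0, 0, 1]].

[[1, 15, -70], [0, 1, -15], [0, 0, 1]]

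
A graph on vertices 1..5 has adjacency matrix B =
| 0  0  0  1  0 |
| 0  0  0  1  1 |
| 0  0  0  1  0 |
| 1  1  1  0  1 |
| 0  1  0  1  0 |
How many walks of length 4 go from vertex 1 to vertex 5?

5

The number of length-4 walks from vertex 1 to vertex 5 is entry (1,5) of B⁴, where B is the adjacency matrix.
B² = [[1, 1, 1, 0, 1], [1, 2, 1, 1, 1], [1, 1, 1, 0, 1], [0, 1, 0, 4, 1], [1, 1, 1, 1, 2]]
B³ = [[0, 1, 0, 4, 1], [1, 2, 1, 5, 3], [0, 1, 0, 4, 1], [4, 5, 4, 2, 5], [1, 3, 1, 5, 2]]
B⁴ = [[4, 5, 4, 2, 5], [5, 8, 5, 7, 7], [4, 5, 4, 2, 5], [2, 7, 2, 18, 7], [5, 7, 5, 7, 8]]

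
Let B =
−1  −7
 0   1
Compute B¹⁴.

[[1, 0], [0, 1]]

B² = I (check: tr B = 0 and det B = −1), so B¹⁴ = I since 14 is even.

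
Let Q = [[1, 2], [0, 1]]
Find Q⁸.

[[1, 16], [0, 1]]

Q = I + N where N = [[0, 2], [0, 0]] is strictly upper-triangular, so N² = 0.
(I + N)⁸ = I + 8·N = [[1, 16], [0, 1]].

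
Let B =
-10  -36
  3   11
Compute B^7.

tr B = 1 and det B = -2, so the characteristic polynomial is λ² − (1)λ + (-2) with roots -1 and 2.
Eigenvectors give P = [[4, -3], [-1, 1]] with P⁻¹ = [[1, 3], [1, 4]], and B = P·diag(-1, 2)·P⁻¹.
Then B^7 = P·diag(-1, 128)·P⁻¹ = [[-4, -384], [1, 128]] · [[1, 3], [1, 4]] = [[-388, -1548], [129, 515]].

[[-388, -1548], [129, 515]]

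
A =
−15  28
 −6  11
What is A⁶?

[[5097, −10192], [2184, −4367]]

tr A = −4 and det A = 3, so the characteristic polynomial is λ² − (−4)λ + (3) with roots −1 and −3.
Eigenvectors give P = [[−2, 7], [−1, 3]] with P⁻¹ = [[3, −7], [1, −2]], and A = P·diag(−1, −3)·P⁻¹.
Then A⁶ = P·diag(1, 729)·P⁻¹ = [[−2, 5103], [−1, 2187]] · [[3, −7], [1, −2]] = [[5097, −10192], [2184, −4367]].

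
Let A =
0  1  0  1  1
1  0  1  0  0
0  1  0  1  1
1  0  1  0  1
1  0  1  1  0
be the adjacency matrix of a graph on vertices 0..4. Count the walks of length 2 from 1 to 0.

The number of length-2 walks from vertex 1 to vertex 0 is entry (1,0) of A², where A is the adjacency matrix.
A² = [[3, 0, 3, 1, 1], [0, 2, 0, 2, 2], [3, 0, 3, 1, 1], [1, 2, 1, 3, 2], [1, 2, 1, 2, 3]]

0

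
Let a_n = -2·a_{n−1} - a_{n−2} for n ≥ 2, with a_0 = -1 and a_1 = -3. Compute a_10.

With companion matrix T = [[-2, -1], [1, 0]], [a_n, a_{n−1}]ᵀ = T·[a_{n−1}, a_{n−2}]ᵀ, so [a_10, a_9]ᵀ = T⁹·[a_1, a_0]ᵀ.
T⁹ = [[-10, -9], [9, 8]], giving [a_10, a_9]ᵀ = [[39], [-35]].

39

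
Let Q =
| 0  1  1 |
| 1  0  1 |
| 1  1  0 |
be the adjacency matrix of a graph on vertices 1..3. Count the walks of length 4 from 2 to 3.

The number of length-4 walks from vertex 2 to vertex 3 is entry (2,3) of Q⁴, where Q is the adjacency matrix.
Q² = [[2, 1, 1], [1, 2, 1], [1, 1, 2]]
Q³ = [[2, 3, 3], [3, 2, 3], [3, 3, 2]]
Q⁴ = [[6, 5, 5], [5, 6, 5], [5, 5, 6]]

5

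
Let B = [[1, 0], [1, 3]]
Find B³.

[[1, 0], [13, 27]]

B² = [[1, 0], [4, 9]]
B³ = [[1, 0], [13, 27]]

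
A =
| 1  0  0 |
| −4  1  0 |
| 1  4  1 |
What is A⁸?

[[1, 0, 0], [−32, 1, 0], [−440, 32, 1]]

A = I + N where N = [[0, 0, 0], [−4, 0, 0], [1, 4, 0]] is strictly lower-triangular, so N³ = 0.
(I + N)⁸ = I + 8·N + 28·N² = [[1, 0, 0], [−32, 1, 0], [−440, 32, 1]].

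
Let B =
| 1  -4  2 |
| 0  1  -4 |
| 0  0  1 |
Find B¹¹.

B = I + N where N = [[0, -4, 2], [0, 0, -4], [0, 0, 0]] is strictly upper-triangular, so N³ = 0.
(I + N)¹¹ = I + 11·N + 55·N² = [[1, -44, 902], [0, 1, -44], [0, 0, 1]].

[[1, -44, 902], [0, 1, -44], [0, 0, 1]]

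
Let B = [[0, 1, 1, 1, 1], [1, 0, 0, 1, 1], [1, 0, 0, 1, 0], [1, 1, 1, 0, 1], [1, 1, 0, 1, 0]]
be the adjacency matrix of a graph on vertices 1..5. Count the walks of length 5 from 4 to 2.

93

The number of length-5 walks from vertex 4 to vertex 2 is entry (4,2) of B⁵, where B is the adjacency matrix.
B² = [[4, 2, 1, 3, 2], [2, 3, 2, 2, 2], [1, 2, 2, 1, 2], [3, 2, 1, 4, 2], [2, 2, 2, 2, 3]]
B³ = [[8, 9, 7, 9, 9], [9, 6, 4, 9, 7], [7, 4, 2, 7, 4], [9, 9, 7, 8, 9], [9, 7, 4, 9, 6]]
B⁴ = [[34, 26, 17, 33, 26], [26, 25, 18, 26, 24], [17, 18, 14, 17, 18], [33, 26, 17, 34, 26], [26, 24, 18, 26, 25]]
B⁵ = [[102, 93, 67, 103, 93], [93, 76, 52, 93, 77], [67, 52, 34, 67, 52], [103, 93, 67, 102, 93], [93, 77, 52, 93, 76]]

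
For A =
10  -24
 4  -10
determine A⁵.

[[160, -384], [64, -160]]

tr A = 0 and det A = -4, so the characteristic polynomial is λ² − (0)λ + (-4) with roots -2 and 2.
Eigenvectors give P = [[-2, 3], [-1, 1]] with P⁻¹ = [[1, -3], [1, -2]], and A = P·diag(-2, 2)·P⁻¹.
Then A⁵ = P·diag(-32, 32)·P⁻¹ = [[64, 96], [32, 32]] · [[1, -3], [1, -2]] = [[160, -384], [64, -160]].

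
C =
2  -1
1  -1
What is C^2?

[[3, -1], [1, 0]]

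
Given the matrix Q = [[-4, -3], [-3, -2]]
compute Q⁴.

[[949, 684], [684, 493]]

Q² = [[25, 18], [18, 13]]
Q³ = [[-154, -111], [-111, -80]]
Q⁴ = [[949, 684], [684, 493]]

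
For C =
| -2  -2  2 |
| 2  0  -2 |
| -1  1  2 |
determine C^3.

[[12, 8, -8], [-8, 4, 8], [4, -4, -4]]

C^2 = [[-2, 6, 4], [-2, -6, 0], [2, 4, 0]]
C^3 = [[12, 8, -8], [-8, 4, 8], [4, -4, -4]]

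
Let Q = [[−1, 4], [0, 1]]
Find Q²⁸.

Q² = I (check: tr Q = 0 and det Q = −1), so Q²⁸ = I since 28 is even.

[[1, 0], [0, 1]]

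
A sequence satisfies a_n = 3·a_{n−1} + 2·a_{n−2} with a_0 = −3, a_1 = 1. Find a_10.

With companion matrix Q = [[3, 2], [1, 0]], [a_n, a_{n−1}]ᵀ = Q·[a_{n−1}, a_{n−2}]ᵀ, so [a_10, a_9]ᵀ = Q^9·[a_1, a_0]ᵀ.
Q^9 = [[79647, 44726], [22363, 12558]], giving [a_10, a_9]ᵀ = [[−54531], [−15311]].

−54531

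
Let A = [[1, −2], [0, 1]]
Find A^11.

[[1, −22], [0, 1]]

A = I + N where N = [[0, −2], [0, 0]] is strictly upper-triangular, so N^2 = 0.
(I + N)^11 = I + 11·N = [[1, −22], [0, 1]].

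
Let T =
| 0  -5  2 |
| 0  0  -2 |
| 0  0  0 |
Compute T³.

[[0, 0, 0], [0, 0, 0], [0, 0, 0]]

T is strictly triangular, hence nilpotent: T³ = 0, so T³ = 0.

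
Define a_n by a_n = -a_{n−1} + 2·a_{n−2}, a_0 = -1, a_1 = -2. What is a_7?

-44

With companion matrix B = [[-1, 2], [1, 0]], [a_n, a_{n−1}]ᵀ = B·[a_{n−1}, a_{n−2}]ᵀ, so [a_7, a_6]ᵀ = B⁶·[a_1, a_0]ᵀ.
B⁶ = [[43, -42], [-21, 22]], giving [a_7, a_6]ᵀ = [[-44], [20]].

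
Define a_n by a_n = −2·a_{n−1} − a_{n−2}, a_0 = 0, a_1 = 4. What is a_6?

With companion matrix T = [[−2, −1], [1, 0]], [a_n, a_{n−1}]ᵀ = T·[a_{n−1}, a_{n−2}]ᵀ, so [a_6, a_5]ᵀ = T^5·[a_1, a_0]ᵀ.
T^5 = [[−6, −5], [5, 4]], giving [a_6, a_5]ᵀ = [[−24], [20]].

−24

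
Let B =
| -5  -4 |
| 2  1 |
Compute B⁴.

tr B = -4 and det B = 3, so the characteristic polynomial is λ² − (-4)λ + (3) with roots -1 and -3.
Eigenvectors give P = [[-1, 2], [1, -1]] with P⁻¹ = [[1, 2], [1, 1]], and B = P·diag(-1, -3)·P⁻¹.
Then B⁴ = P·diag(1, 81)·P⁻¹ = [[-1, 162], [1, -81]] · [[1, 2], [1, 1]] = [[161, 160], [-80, -79]].

[[161, 160], [-80, -79]]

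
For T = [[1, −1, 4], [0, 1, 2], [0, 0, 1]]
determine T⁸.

[[1, −8, −24], [0, 1, 16], [0, 0, 1]]

T = I + N where N = [[0, −1, 4], [0, 0, 2], [0, 0, 0]] is strictly upper-triangular, so N³ = 0.
(I + N)⁸ = I + 8·N + 28·N² = [[1, −8, −24], [0, 1, 16], [0, 0, 1]].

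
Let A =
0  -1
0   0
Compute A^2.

[[0, 0], [0, 0]]

A is strictly triangular, hence nilpotent: A^2 = 0, so A^2 = 0.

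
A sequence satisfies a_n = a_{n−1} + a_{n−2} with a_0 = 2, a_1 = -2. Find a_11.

With companion matrix B = [[1, 1], [1, 0]], [a_n, a_{n−1}]ᵀ = B·[a_{n−1}, a_{n−2}]ᵀ, so [a_11, a_10]ᵀ = B^10·[a_1, a_0]ᵀ.
B^10 = [[89, 55], [55, 34]], giving [a_11, a_10]ᵀ = [[-68], [-42]].

-68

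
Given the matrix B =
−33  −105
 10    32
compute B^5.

tr B = −1 and det B = −6, so the characteristic polynomial is λ² − (−1)λ + (−6) with roots −3 and 2.
Eigenvectors give P = [[7, −3], [−2, 1]] with P⁻¹ = [[1, 3], [2, 7]], and B = P·diag(−3, 2)·P⁻¹.
Then B^5 = P·diag(−243, 32)·P⁻¹ = [[−1701, −96], [486, 32]] · [[1, 3], [2, 7]] = [[−1893, −5775], [550, 1682]].

[[−1893, −5775], [550, 1682]]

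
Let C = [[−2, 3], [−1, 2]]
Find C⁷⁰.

[[1, 0], [0, 1]]

C² = I (check: tr C = 0 and det C = −1), so C⁷⁰ = I since 70 is even.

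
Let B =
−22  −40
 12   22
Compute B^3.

tr B = 0 and det B = −4, so the characteristic polynomial is λ² − (0)λ + (−4) with roots −2 and 2.
Eigenvectors give P = [[−2, −5], [1, 3]] with P⁻¹ = [[−3, −5], [1, 2]], and B = P·diag(−2, 2)·P⁻¹.
Then B^3 = P·diag(−8, 8)·P⁻¹ = [[16, −40], [−8, 24]] · [[−3, −5], [1, 2]] = [[−88, −160], [48, 88]].

[[−88, −160], [48, 88]]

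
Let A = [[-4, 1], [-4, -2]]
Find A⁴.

A² = [[12, -6], [24, 0]]
A³ = [[-24, 24], [-96, 24]]
A⁴ = [[0, -72], [288, -144]]

[[0, -72], [288, -144]]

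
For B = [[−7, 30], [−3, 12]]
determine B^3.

[[−163, 570], [−57, 198]]

tr B = 5 and det B = 6, so the characteristic polynomial is λ² − (5)λ + (6) with roots 3 and 2.
Eigenvectors give P = [[−3, −10], [−1, −3]] with P⁻¹ = [[3, −10], [−1, 3]], and B = P·diag(3, 2)·P⁻¹.
Then B^3 = P·diag(27, 8)·P⁻¹ = [[−81, −80], [−27, −24]] · [[3, −10], [−1, 3]] = [[−163, 570], [−57, 198]].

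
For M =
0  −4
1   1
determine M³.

M² = [[−4, −4], [1, −3]]
M³ = [[−4, 12], [−3, −7]]

[[−4, 12], [−3, −7]]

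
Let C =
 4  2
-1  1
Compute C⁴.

tr C = 5 and det C = 6, so the characteristic polynomial is λ² − (5)λ + (6) with roots 3 and 2.
Eigenvectors give P = [[2, -1], [-1, 1]] with P⁻¹ = [[1, 1], [1, 2]], and C = P·diag(3, 2)·P⁻¹.
Then C⁴ = P·diag(81, 16)·P⁻¹ = [[162, -16], [-81, 16]] · [[1, 1], [1, 2]] = [[146, 130], [-65, -49]].

[[146, 130], [-65, -49]]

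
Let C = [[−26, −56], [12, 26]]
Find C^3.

tr C = 0 and det C = −4, so the characteristic polynomial is λ² − (0)λ + (−4) with roots 2 and −2.
Eigenvectors give P = [[−2, 7], [1, −3]] with P⁻¹ = [[3, 7], [1, 2]], and C = P·diag(2, −2)·P⁻¹.
Then C^3 = P·diag(8, −8)·P⁻¹ = [[−16, −56], [8, 24]] · [[3, 7], [1, 2]] = [[−104, −224], [48, 104]].

[[−104, −224], [48, 104]]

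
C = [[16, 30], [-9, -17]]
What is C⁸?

[[-1274, -2550], [765, 1531]]

tr C = -1 and det C = -2, so the characteristic polynomial is λ² − (-1)λ + (-2) with roots 1 and -2.
Eigenvectors give P = [[-2, -5], [1, 3]] with P⁻¹ = [[-3, -5], [1, 2]], and C = P·diag(1, -2)·P⁻¹.
Then C⁸ = P·diag(1, 256)·P⁻¹ = [[-2, -1280], [1, 768]] · [[-3, -5], [1, 2]] = [[-1274, -2550], [765, 1531]].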